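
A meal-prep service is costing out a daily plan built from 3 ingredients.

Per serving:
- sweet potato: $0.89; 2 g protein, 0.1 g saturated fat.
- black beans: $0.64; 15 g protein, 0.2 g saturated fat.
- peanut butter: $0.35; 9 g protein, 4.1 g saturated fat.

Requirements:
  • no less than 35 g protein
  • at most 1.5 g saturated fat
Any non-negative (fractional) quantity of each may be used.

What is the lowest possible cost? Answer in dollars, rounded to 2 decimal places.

Let x1 = servings of sweet potato, x2 = servings of black beans, x3 = servings of peanut butter.
Minimise 0.89x1 + 0.64x2 + 0.35x3 with:
  2x1 + 15x2 + 9x3 ≥ 35   (protein)
  0.1x1 + 0.2x2 + 4.1x3 ≤ 1.5   (saturated fat)
  x1, x2, x3 ≥ 0.
The minimum-cost mix takes nothing from sweet potato — only black beans, peanut butter. There the protein and saturated fat constraints are tight.
Optimal quantities: black beans = 2.178 servings, peanut butter = 0.2596 servings.
Objective = 0.64·2.178 + 0.35·0.2596 = 1.4848.

$1.48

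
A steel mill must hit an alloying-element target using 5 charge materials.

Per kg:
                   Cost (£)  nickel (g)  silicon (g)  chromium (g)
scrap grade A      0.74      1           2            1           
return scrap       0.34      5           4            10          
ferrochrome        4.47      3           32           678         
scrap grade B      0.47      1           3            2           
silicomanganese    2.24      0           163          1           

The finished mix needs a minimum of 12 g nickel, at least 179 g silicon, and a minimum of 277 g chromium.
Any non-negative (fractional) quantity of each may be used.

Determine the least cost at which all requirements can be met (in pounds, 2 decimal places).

Let x1 = kg of scrap grade A, x2 = kg of return scrap, x3 = kg of ferrochrome, x4 = kg of scrap grade B, x5 = kg of silicomanganese.
Minimize 0.74x1 + 0.34x2 + 4.47x3 + 0.47x4 + 2.24x5 subject to:
  1x1 + 5x2 + 3x3 + 1x4 ≥ 12   (nickel)
  2x1 + 4x2 + 32x3 + 3x4 + 163x5 ≥ 179   (silicon)
  1x1 + 10x2 + 678x3 + 2x4 + 1x5 ≥ 277   (chromium)
  x1, x2, x3, x4, x5 ≥ 0.
At the optimum only return scrap, ferrochrome, silicomanganese are positive (scrap grade A, scrap grade B = 0). There the nickel, silicon, chromium constraints are tight.
That vertex is x2 = 2.175, x3 = 0.375, x5 = 0.9712.
Total cost: 0.34·2.175 + 4.47·0.375 + 2.24·0.9712 = 4.5912.

£4.59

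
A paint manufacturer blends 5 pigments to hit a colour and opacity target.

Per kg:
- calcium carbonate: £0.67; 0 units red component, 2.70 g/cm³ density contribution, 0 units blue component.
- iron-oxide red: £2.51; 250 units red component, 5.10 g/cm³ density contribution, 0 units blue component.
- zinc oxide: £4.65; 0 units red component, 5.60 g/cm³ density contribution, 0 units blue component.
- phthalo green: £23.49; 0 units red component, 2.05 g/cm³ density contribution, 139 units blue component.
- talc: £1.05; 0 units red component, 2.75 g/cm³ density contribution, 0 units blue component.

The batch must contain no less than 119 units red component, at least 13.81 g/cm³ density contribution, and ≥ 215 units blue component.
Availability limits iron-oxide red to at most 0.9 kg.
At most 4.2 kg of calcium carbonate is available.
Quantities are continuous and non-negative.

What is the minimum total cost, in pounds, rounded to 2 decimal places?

£39.57

Treat it as an LP. Let x1 = kg of calcium carbonate, x2 = kg of iron-oxide red, x3 = kg of zinc oxide, x4 = kg of phthalo green, x5 = kg of talc.
Minimize 0.67x1 + 2.51x2 + 4.65x3 + 23.49x4 + 1.05x5 subject to:
  250x2 ≥ 119   (red component)
  2.7x1 + 5.1x2 + 5.6x3 + 2.05x4 + 2.75x5 ≥ 13.81   (density contribution)
  139x4 ≥ 215   (blue component)
  x2 ≤ 0.9
  x1 ≤ 4.2
  x1, x2, x3, x4, x5 ≥ 0.
The minimum-cost mix takes nothing from zinc oxide, talc — only calcium carbonate, iron-oxide red, phthalo green. Binding constraints: red component, density contribution, blue component.
That vertex is x1 = 3.041, x2 = 0.476, x4 = 1.547.
Cost = 0.67·3.041 + 2.51·0.476 + 23.49·1.547 = 39.5713.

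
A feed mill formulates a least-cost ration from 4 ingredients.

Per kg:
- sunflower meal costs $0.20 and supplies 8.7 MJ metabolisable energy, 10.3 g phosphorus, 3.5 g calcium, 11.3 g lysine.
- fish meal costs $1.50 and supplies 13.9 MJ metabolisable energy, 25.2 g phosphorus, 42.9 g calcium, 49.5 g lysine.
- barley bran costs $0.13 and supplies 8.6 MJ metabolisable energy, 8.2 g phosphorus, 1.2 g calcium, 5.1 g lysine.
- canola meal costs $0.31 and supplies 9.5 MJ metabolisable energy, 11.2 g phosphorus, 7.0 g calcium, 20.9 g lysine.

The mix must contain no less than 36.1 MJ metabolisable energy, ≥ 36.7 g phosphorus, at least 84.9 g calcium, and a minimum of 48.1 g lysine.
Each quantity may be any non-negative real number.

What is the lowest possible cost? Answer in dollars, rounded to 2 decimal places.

Let x1 = kg of sunflower meal, x2 = kg of fish meal, x3 = kg of barley bran, x4 = kg of canola meal.
min 0.2x1 + 1.5x2 + 0.13x3 + 0.31x4 with:
  8.7x1 + 13.9x2 + 8.6x3 + 9.5x4 ≥ 36.1   (metabolisable energy)
  10.3x1 + 25.2x2 + 8.2x3 + 11.2x4 ≥ 36.7   (phosphorus)
  3.5x1 + 42.9x2 + 1.2x3 + 7x4 ≥ 84.9   (calcium)
  11.3x1 + 49.5x2 + 5.1x3 + 20.9x4 ≥ 48.1   (lysine)
  x1, x2, x3, x4 ≥ 0.
At the optimum only fish meal, canola meal are positive (sunflower meal, barley bran = 0). Binding constraints: metabolisable energy and calcium.
So fish meal = 1.785 kg, canola meal = 1.188 kg.
Total cost: 1.5·1.785 + 0.31·1.188 = 3.0458.

$3.05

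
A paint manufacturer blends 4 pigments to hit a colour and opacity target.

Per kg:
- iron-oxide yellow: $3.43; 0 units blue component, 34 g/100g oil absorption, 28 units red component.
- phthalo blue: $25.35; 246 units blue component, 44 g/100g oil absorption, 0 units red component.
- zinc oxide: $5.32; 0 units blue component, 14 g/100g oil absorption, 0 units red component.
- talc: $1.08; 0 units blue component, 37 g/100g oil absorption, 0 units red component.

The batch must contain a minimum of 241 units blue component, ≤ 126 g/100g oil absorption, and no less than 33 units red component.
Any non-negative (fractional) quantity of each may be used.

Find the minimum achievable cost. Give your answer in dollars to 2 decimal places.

Let x1 = kg of iron-oxide yellow, x2 = kg of phthalo blue, x3 = kg of zinc oxide, x4 = kg of talc.
Minimise 3.43x1 + 25.35x2 + 5.32x3 + 1.08x4 subject to:
  246x2 ≥ 241   (blue component)
  34x1 + 44x2 + 14x3 + 37x4 ≤ 126   (oil absorption)
  28x1 ≥ 33   (red component)
  x1, x2, x3, x4 ≥ 0.
The minimum-cost mix takes nothing from zinc oxide, talc — only iron-oxide yellow, phthalo blue. There the blue component and red component constraints are tight.
Solving gives x1 = 1.179, x2 = 0.9797.
Total cost: 3.43·1.179 + 25.35·0.9797 = 28.8794.

$28.88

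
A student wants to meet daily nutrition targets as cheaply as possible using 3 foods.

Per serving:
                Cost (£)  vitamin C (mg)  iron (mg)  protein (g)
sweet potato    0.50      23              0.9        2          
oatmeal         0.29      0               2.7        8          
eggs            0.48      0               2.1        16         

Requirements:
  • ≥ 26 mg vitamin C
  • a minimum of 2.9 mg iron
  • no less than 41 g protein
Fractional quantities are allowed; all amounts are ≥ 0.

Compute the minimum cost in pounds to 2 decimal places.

Let x1 = servings of sweet potato, x2 = servings of oatmeal, x3 = servings of eggs.
min 0.5x1 + 0.29x2 + 0.48x3 subject to:
  23x1 ≥ 26   (vitamin C)
  0.9x1 + 2.7x2 + 2.1x3 ≥ 2.9   (iron)
  2x1 + 8x2 + 16x3 ≥ 41   (protein)
  x1, x2, x3 ≥ 0.
The cheapest feasible vertex uses only sweet potato, eggs; oatmeal is not used. There the vitamin C and protein constraints are tight.
That vertex is x1 = 1.13, x3 = 2.421.
Objective = 0.5·1.13 + 0.48·2.421 = 1.7271.

£1.73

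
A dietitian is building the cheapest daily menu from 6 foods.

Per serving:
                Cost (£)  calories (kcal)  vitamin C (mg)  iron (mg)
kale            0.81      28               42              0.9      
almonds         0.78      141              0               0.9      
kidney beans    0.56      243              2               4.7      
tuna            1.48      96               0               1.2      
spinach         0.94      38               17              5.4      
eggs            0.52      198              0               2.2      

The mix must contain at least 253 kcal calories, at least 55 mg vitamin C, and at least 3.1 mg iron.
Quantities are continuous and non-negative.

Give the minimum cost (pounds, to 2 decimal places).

£1.53

Let x1 = servings of kale, x2 = servings of almonds, x3 = servings of kidney beans, x4 = servings of tuna, x5 = servings of spinach, x6 = servings of eggs.
Minimize 0.81x1 + 0.78x2 + 0.56x3 + 1.48x4 + 0.94x5 + 0.52x6 subject to:
  28x1 + 141x2 + 243x3 + 96x4 + 38x5 + 198x6 ≥ 253   (calories)
  42x1 + 2x3 + 17x5 ≥ 55   (vitamin C)
  0.9x1 + 0.9x2 + 4.7x3 + 1.2x4 + 5.4x5 + 2.2x6 ≥ 3.1   (iron)
  x1, x2, x3, x4, x5, x6 ≥ 0.
At the optimum only kale, kidney beans are positive (almonds, tuna, spinach, eggs = 0). There the calories and vitamin C constraints are tight.
So kale = 1.267 servings, kidney beans = 0.8952 servings.
Total cost: 0.81·1.267 + 0.56·0.8952 = 1.5276.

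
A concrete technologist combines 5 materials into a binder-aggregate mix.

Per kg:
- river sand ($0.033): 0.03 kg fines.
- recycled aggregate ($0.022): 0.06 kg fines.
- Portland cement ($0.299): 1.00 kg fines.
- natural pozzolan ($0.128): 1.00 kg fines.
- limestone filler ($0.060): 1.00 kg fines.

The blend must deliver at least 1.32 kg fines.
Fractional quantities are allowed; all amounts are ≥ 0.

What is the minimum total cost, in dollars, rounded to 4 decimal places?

$0.0792

Let x1 = kg of river sand, x2 = kg of recycled aggregate, x3 = kg of Portland cement, x4 = kg of natural pozzolan, x5 = kg of limestone filler.
min 0.033x1 + 0.022x2 + 0.299x3 + 0.128x4 + 0.06x5 with:
  0.03x1 + 0.06x2 + 1x3 + 1x4 + 1x5 ≥ 1.32   (fines)
  x1, x2, x3, x4, x5 ≥ 0.
The cheapest feasible vertex uses only limestone filler; river sand, recycled aggregate, Portland cement, natural pozzolan are not used. There the fines constraint is tight.
That vertex is x5 = 1.32.
Hence cost = 0.06·1.32 = $0.079200.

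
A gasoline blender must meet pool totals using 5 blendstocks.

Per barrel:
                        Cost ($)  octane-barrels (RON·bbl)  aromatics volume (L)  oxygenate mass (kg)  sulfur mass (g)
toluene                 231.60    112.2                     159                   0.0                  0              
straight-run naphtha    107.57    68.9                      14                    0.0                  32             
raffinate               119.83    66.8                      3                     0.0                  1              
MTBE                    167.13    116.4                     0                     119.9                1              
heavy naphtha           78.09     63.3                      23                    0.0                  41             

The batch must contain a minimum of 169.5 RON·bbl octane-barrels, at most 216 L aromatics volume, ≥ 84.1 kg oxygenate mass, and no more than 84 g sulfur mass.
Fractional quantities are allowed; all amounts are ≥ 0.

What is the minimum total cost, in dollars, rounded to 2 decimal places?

$225.61

Set it up as a linear program. Let x1 = barrels of toluene, x2 = barrels of straight-run naphtha, x3 = barrels of raffinate, x4 = barrels of MTBE, x5 = barrels of heavy naphtha.
Minimise 231.6x1 + 107.57x2 + 119.83x3 + 167.13x4 + 78.09x5 subject to:
  112.2x1 + 68.9x2 + 66.8x3 + 116.4x4 + 63.3x5 ≥ 169.5   (octane-barrels)
  159x1 + 14x2 + 3x3 + 23x5 ≤ 216   (aromatics volume)
  119.9x4 ≥ 84.1   (oxygenate mass)
  32x2 + 1x3 + 1x4 + 41x5 ≤ 84   (sulfur mass)
  x1, x2, x3, x4, x5 ≥ 0.
The cheapest feasible vertex uses only MTBE, heavy naphtha; toluene, straight-run naphtha, raffinate are not used. The octane-barrels and oxygenate mass requirements are met with equality.
So MTBE = 0.7014 barrels, heavy naphtha = 1.388 barrels.
Cost = 167.13·0.7014 + 78.09·1.388 = 225.6139.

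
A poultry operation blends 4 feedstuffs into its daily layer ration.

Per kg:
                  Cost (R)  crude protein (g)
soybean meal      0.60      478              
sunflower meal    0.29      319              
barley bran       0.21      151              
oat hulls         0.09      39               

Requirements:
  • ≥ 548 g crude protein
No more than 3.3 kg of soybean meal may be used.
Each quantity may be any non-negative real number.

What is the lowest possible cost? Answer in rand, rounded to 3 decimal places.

R0.498

This is a linear program. Let x1 = kg of soybean meal, x2 = kg of sunflower meal, x3 = kg of barley bran, x4 = kg of oat hulls.
Minimise 0.6x1 + 0.29x2 + 0.21x3 + 0.09x4 s.t.:
  478x1 + 319x2 + 151x3 + 39x4 ≥ 548   (crude protein)
  x1 ≤ 3.3
  x1, x2, x3, x4 ≥ 0.
The minimum-cost mix takes nothing from soybean meal, barley bran, oat hulls — only sunflower meal. Binding constraint: crude protein.
So sunflower meal = 1.718 kg.
Total cost: 0.29·1.718 = 0.49822.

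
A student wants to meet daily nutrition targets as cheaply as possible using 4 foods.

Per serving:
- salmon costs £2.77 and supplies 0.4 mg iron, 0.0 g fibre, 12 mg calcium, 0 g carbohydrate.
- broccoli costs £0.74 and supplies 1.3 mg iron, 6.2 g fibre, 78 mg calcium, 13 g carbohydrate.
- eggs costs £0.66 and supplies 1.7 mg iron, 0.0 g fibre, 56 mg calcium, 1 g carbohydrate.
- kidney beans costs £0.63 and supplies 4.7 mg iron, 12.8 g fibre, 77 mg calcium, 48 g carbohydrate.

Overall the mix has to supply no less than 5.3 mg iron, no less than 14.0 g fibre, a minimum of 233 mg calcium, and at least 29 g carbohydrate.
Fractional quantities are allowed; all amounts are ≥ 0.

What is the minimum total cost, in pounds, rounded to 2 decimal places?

£1.91

This is a linear program. Let x1 = servings of salmon, x2 = servings of broccoli, x3 = servings of eggs, x4 = servings of kidney beans.
min 2.77x1 + 0.74x2 + 0.66x3 + 0.63x4 with:
  0.4x1 + 1.3x2 + 1.7x3 + 4.7x4 ≥ 5.3   (iron)
  6.2x2 + 12.8x4 ≥ 14   (fibre)
  12x1 + 78x2 + 56x3 + 77x4 ≥ 233   (calcium)
  13x2 + 1x3 + 48x4 ≥ 29   (carbohydrate)
  x1, x2, x3, x4 ≥ 0.
The cheapest feasible vertex uses only kidney beans; salmon, broccoli, eggs are not used. The calcium requirement is met with equality.
Optimal quantities: kidney beans = 3.026 servings.
Cost = 0.63·3.026 = 1.9064.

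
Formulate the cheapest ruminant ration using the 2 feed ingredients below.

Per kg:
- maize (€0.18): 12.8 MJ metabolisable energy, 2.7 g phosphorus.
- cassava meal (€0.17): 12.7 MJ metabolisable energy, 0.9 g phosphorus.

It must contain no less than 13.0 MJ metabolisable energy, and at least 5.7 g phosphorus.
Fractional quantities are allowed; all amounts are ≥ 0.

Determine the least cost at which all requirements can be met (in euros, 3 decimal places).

€0.380

Let x1 = kg of maize, x2 = kg of cassava meal.
Minimize 0.18x1 + 0.17x2 s.t.:
  12.8x1 + 12.7x2 ≥ 13   (metabolisable energy)
  2.7x1 + 0.9x2 ≥ 5.7   (phosphorus)
  x1, x2 ≥ 0.
The optimal basis is {maize}; cassava meal drops out. There the phosphorus constraint is tight.
So maize = 2.111 kg.
Objective = 0.18·2.111 = 0.37998.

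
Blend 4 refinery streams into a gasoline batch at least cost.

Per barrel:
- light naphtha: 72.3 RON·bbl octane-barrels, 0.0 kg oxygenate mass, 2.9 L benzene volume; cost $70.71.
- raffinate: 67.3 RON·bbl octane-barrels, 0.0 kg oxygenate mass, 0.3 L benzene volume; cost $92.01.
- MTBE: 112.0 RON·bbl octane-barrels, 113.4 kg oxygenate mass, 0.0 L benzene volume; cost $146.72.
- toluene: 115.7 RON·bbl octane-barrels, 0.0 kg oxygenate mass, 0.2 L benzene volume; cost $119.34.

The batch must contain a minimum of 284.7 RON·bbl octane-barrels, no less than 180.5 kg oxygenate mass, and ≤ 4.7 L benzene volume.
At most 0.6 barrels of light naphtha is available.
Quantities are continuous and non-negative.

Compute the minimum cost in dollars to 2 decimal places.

Let x1 = barrels of light naphtha, x2 = barrels of raffinate, x3 = barrels of MTBE, x4 = barrels of toluene.
min 70.71x1 + 92.01x2 + 146.72x3 + 119.34x4 s.t.:
  72.3x1 + 67.3x2 + 112x3 + 115.7x4 ≥ 284.7   (octane-barrels)
  113.4x3 ≥ 180.5   (oxygenate mass)
  2.9x1 + 0.3x2 + 0.2x4 ≤ 4.7   (benzene volume)
  x1 ≤ 0.6
  x1, x2, x3, x4 ≥ 0.
The cheapest feasible vertex uses only light naphtha, MTBE, toluene; raffinate is not used. Binding constraints: octane-barrels, oxygenate mass, the light naphtha cap.
Solving gives x1 = 0.6, x3 = 1.5917, x4 = 0.54493.
Objective = 70.71·0.6 + 146.72·1.5917 + 119.34·0.54493 = 340.9922.

$340.99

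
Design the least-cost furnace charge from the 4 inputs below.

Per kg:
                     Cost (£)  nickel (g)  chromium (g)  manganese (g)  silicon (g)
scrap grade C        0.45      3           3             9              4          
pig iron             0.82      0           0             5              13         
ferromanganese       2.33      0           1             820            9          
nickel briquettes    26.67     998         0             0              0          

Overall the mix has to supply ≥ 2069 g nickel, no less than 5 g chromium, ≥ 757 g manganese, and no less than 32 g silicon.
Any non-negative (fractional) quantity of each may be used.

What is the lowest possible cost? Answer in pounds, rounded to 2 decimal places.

Treat it as an LP. Let x1 = kg of scrap grade C, x2 = kg of pig iron, x3 = kg of ferromanganese, x4 = kg of nickel briquettes.
min 0.45x1 + 0.82x2 + 2.33x3 + 26.67x4 with:
  3x1 + 998x4 ≥ 2069   (nickel)
  3x1 + 1x3 ≥ 5   (chromium)
  9x1 + 5x2 + 820x3 ≥ 757   (manganese)
  4x1 + 13x2 + 9x3 ≥ 32   (silicon)
  x1, x2, x3, x4 ≥ 0.
The optimal mix uses every input. Binding constraints: nickel, chromium, manganese, silicon.
So scrap grade C = 1.36683 kg, pig iron = 1.41823 kg, ferromanganese = 0.899521 kg, nickel briquettes = 2.06904 kg.
Cost = 0.45·1.36683 + 0.82·1.41823 + 2.33·0.899521 + 26.67·2.06904 = 59.0552.

£59.06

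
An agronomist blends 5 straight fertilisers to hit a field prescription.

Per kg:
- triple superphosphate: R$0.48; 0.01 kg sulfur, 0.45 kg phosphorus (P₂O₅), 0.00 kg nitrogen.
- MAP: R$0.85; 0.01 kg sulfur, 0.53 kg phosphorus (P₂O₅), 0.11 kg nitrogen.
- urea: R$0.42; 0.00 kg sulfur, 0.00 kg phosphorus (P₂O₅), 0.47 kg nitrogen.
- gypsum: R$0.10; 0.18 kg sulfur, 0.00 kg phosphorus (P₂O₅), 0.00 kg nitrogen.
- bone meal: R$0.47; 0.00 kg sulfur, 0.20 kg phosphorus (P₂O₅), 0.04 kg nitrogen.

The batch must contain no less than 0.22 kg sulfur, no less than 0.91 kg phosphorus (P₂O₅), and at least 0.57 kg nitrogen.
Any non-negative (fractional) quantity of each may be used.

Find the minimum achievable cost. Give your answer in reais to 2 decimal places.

R$1.59

This is a linear program. Let x1 = kg of triple superphosphate, x2 = kg of MAP, x3 = kg of urea, x4 = kg of gypsum, x5 = kg of bone meal.
Minimize 0.48x1 + 0.85x2 + 0.42x3 + 0.1x4 + 0.47x5 with:
  0.01x1 + 0.01x2 + 0.18x4 ≥ 0.22   (sulfur)
  0.45x1 + 0.53x2 + 0.2x5 ≥ 0.91   (phosphorus (P₂O₅))
  0.11x2 + 0.47x3 + 0.04x5 ≥ 0.57   (nitrogen)
  x1, x2, x3, x4, x5 ≥ 0.
At the optimum only triple superphosphate, urea, gypsum are positive (MAP, bone meal = 0). Binding constraints: sulfur, phosphorus (P₂O₅), nitrogen.
So triple superphosphate = 2.022 kg, urea = 1.213 kg, gypsum = 1.11 kg.
Cost = 0.48·2.022 + 0.42·1.213 + 0.1·1.11 = 1.5910.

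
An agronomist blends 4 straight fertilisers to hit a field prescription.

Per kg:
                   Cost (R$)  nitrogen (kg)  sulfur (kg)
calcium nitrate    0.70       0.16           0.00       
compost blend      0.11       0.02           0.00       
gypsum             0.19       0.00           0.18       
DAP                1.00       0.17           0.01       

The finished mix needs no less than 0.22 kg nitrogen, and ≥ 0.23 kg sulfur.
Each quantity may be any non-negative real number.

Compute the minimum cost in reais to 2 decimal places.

This is a linear program. Let x1 = kg of calcium nitrate, x2 = kg of compost blend, x3 = kg of gypsum, x4 = kg of DAP.
Minimise 0.7x1 + 0.11x2 + 0.19x3 + 1x4 subject to:
  0.16x1 + 0.02x2 + 0.17x4 ≥ 0.22   (nitrogen)
  0.18x3 + 0.01x4 ≥ 0.23   (sulfur)
  x1, x2, x3, x4 ≥ 0.
At the optimum only calcium nitrate, gypsum are positive (compost blend, DAP = 0). The nitrogen and sulfur requirements are met with equality.
Optimal quantities: calcium nitrate = 1.375 kg, gypsum = 1.278 kg.
Hence cost = 0.7·1.375 + 0.19·1.278 = R$1.2053.

R$1.21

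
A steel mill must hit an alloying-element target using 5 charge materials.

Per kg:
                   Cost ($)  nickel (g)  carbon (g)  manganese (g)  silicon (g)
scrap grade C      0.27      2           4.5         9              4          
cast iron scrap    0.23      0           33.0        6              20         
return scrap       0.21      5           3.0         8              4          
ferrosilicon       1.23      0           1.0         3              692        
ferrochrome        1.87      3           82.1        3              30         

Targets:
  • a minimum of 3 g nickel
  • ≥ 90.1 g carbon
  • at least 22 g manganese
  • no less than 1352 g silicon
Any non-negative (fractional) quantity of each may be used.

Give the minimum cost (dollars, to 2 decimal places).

This is a linear program. Let x1 = kg of scrap grade C, x2 = kg of cast iron scrap, x3 = kg of return scrap, x4 = kg of ferrosilicon, x5 = kg of ferrochrome.
Minimise 0.27x1 + 0.23x2 + 0.21x3 + 1.23x4 + 1.87x5 subject to:
  2x1 + 5x3 + 3x5 ≥ 3   (nickel)
  4.5x1 + 33x2 + 3x3 + 1x4 + 82.1x5 ≥ 90.1   (carbon)
  9x1 + 6x2 + 8x3 + 3x4 + 3x5 ≥ 22   (manganese)
  4x1 + 20x2 + 4x3 + 692x4 + 30x5 ≥ 1352   (silicon)
  x1, x2, x3, x4, x5 ≥ 0.
The optimal basis is {cast iron scrap, return scrap, ferrosilicon}; scrap grade C, ferrochrome drop out. There the nickel, carbon, silicon constraints are tight.
Solving gives x2 = 2.619, x3 = 0.6, x4 = 1.875.
Cost = 0.23·2.619 + 0.21·0.6 + 1.23·1.875 = 3.0346.

$3.03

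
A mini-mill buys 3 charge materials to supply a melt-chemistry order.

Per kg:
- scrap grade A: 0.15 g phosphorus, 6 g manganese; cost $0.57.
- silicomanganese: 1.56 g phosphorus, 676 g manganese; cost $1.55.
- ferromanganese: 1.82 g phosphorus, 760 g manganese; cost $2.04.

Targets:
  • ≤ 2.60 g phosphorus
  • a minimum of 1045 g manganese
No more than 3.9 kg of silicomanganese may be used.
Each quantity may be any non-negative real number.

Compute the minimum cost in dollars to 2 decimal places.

$2.40

Let x1 = kg of scrap grade A, x2 = kg of silicomanganese, x3 = kg of ferromanganese.
Minimise 0.57x1 + 1.55x2 + 2.04x3 s.t.:
  0.15x1 + 1.56x2 + 1.82x3 ≤ 2.6   (phosphorus)
  6x1 + 676x2 + 760x3 ≥ 1045   (manganese)
  x2 ≤ 3.9
  x1, x2, x3 ≥ 0.
The optimal basis is {silicomanganese}; scrap grade A, ferromanganese drop out. Binding constraint: manganese.
Solving gives x2 = 1.546.
Cost = 1.55·1.546 = 2.3963.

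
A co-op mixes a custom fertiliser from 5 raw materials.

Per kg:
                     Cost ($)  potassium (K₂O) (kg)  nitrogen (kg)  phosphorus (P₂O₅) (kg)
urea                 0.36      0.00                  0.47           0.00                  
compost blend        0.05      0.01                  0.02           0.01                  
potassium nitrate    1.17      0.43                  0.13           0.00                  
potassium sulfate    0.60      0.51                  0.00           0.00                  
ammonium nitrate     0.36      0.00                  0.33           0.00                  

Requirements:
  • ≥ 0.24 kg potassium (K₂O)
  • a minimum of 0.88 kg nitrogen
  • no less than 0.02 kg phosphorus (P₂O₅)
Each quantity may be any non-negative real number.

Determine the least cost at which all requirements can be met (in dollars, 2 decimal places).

Treat it as an LP. Let x1 = kg of urea, x2 = kg of compost blend, x3 = kg of potassium nitrate, x4 = kg of potassium sulfate, x5 = kg of ammonium nitrate.
Minimize 0.36x1 + 0.05x2 + 1.17x3 + 0.6x4 + 0.36x5 subject to:
  0.01x2 + 0.43x3 + 0.51x4 ≥ 0.24   (potassium (K₂O))
  0.47x1 + 0.02x2 + 0.13x3 + 0.33x5 ≥ 0.88   (nitrogen)
  0.01x2 ≥ 0.02   (phosphorus (P₂O₅))
  x1, x2, x3, x4, x5 ≥ 0.
The cheapest feasible vertex uses only urea, compost blend, potassium sulfate; potassium nitrate, ammonium nitrate are not used. Binding constraints: potassium (K₂O), nitrogen, phosphorus (P₂O₅).
So urea = 1.787 kg, compost blend = 2 kg, potassium sulfate = 0.4314 kg.
Hence cost = 0.36·1.787 + 0.05·2 + 0.6·0.4314 = $1.0022.

$1.00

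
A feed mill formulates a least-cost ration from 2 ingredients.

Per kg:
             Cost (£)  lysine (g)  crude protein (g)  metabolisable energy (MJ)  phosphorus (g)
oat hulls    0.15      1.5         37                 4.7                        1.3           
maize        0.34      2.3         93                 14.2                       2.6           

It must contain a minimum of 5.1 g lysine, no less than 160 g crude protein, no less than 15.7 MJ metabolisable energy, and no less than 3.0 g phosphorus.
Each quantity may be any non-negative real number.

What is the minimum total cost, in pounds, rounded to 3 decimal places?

£0.614

This is a linear program. Let x1 = kg of oat hulls, x2 = kg of maize.
min 0.15x1 + 0.34x2 subject to:
  1.5x1 + 2.3x2 ≥ 5.1   (lysine)
  37x1 + 93x2 ≥ 160   (crude protein)
  4.7x1 + 14.2x2 ≥ 15.7   (metabolisable energy)
  1.3x1 + 2.6x2 ≥ 3   (phosphorus)
  x1, x2 ≥ 0.
Both inputs are positive at the optimum. The lysine and crude protein requirements are met with equality.
Optimal quantities: oat hulls = 1.954 kg, maize = 0.943 kg.
Total cost: 0.15·1.954 + 0.34·0.943 = 0.61372.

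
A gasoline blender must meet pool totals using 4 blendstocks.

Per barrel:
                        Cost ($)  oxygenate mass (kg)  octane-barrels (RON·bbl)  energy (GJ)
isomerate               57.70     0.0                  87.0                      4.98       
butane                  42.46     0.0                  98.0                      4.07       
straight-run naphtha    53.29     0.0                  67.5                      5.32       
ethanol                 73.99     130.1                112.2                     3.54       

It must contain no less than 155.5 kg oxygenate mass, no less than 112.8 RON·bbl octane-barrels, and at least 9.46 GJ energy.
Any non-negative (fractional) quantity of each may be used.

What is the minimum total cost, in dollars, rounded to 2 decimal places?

This is a linear program. Let x1 = barrels of isomerate, x2 = barrels of butane, x3 = barrels of straight-run naphtha, x4 = barrels of ethanol.
Minimise 57.7x1 + 42.46x2 + 53.29x3 + 73.99x4 with:
  130.1x4 ≥ 155.5   (oxygenate mass)
  87x1 + 98x2 + 67.5x3 + 112.2x4 ≥ 112.8   (octane-barrels)
  4.98x1 + 4.07x2 + 5.32x3 + 3.54x4 ≥ 9.46   (energy)
  x1, x2, x3, x4 ≥ 0.
The cheapest feasible vertex uses only straight-run naphtha, ethanol; isomerate, butane are not used. Binding constraints: oxygenate mass and energy.
Solving gives x3 = 0.98287, x4 = 1.1952.
Objective = 53.29·0.98287 + 73.99·1.1952 = 140.8100.

$140.81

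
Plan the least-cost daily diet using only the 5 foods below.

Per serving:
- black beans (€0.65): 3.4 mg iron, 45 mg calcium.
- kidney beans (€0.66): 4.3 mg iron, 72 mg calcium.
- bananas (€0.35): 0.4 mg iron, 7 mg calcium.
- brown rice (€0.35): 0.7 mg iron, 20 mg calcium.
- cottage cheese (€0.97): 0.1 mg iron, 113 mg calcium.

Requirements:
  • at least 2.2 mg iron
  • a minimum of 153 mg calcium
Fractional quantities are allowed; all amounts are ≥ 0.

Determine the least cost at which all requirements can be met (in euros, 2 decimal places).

€1.33

Let x1 = servings of black beans, x2 = servings of kidney beans, x3 = servings of bananas, x4 = servings of brown rice, x5 = servings of cottage cheese.
Minimise 0.65x1 + 0.66x2 + 0.35x3 + 0.35x4 + 0.97x5 s.t.:
  3.4x1 + 4.3x2 + 0.4x3 + 0.7x4 + 0.1x5 ≥ 2.2   (iron)
  45x1 + 72x2 + 7x3 + 20x4 + 113x5 ≥ 153   (calcium)
  x1, x2, x3, x4, x5 ≥ 0.
The cheapest feasible vertex uses only kidney beans, cottage cheese; black beans, bananas, brown rice are not used. The iron and calcium requirements are met with equality.
That vertex is x2 = 0.4874, x5 = 1.043.
Cost = 0.66·0.4874 + 0.97·1.043 = 1.3334.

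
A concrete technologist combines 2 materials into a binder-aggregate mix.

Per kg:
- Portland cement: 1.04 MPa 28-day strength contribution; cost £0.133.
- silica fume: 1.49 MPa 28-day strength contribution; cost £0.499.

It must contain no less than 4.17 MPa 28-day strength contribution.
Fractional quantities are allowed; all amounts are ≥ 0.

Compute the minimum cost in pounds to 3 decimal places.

This is a linear program. Let x1 = kg of Portland cement, x2 = kg of silica fume.
Minimize 0.133x1 + 0.499x2 s.t.:
  1.04x1 + 1.49x2 ≥ 4.17   (28-day strength contribution)
  x1, x2 ≥ 0.
The minimum-cost mix takes nothing from silica fume — only Portland cement. Binding constraint: 28-day strength contribution.
Solving gives x1 = 4.01.
Objective = 0.133·4.01 = 0.53333.

£0.533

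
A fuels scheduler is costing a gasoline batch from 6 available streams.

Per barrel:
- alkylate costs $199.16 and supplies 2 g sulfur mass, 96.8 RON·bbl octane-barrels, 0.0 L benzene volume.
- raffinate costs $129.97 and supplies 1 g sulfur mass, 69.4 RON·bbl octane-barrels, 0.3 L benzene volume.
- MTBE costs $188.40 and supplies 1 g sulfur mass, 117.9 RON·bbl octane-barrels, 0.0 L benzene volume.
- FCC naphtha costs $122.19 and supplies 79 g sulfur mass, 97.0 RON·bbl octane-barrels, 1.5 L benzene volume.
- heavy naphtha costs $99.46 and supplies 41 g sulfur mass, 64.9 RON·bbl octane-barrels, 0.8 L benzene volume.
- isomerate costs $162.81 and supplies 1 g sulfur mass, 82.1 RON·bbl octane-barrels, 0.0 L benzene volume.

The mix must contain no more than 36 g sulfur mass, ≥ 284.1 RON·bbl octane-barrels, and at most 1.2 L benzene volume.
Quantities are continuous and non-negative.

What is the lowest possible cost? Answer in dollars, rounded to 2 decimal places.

Let x1 = barrels of alkylate, x2 = barrels of raffinate, x3 = barrels of MTBE, x4 = barrels of FCC naphtha, x5 = barrels of heavy naphtha, x6 = barrels of isomerate.
min 199.16x1 + 129.97x2 + 188.4x3 + 122.19x4 + 99.46x5 + 162.81x6 subject to:
  2x1 + 1x2 + 1x3 + 79x4 + 41x5 + 1x6 ≤ 36   (sulfur mass)
  96.8x1 + 69.4x2 + 117.9x3 + 97x4 + 64.9x5 + 82.1x6 ≥ 284.1   (octane-barrels)
  0.3x2 + 1.5x4 + 0.8x5 ≤ 1.2   (benzene volume)
  x1, x2, x3, x4, x5, x6 ≥ 0.
The optimal basis is {MTBE, FCC naphtha}; alkylate, raffinate, heavy naphtha, isomerate drop out. There the sulfur mass and octane-barrels constraints are tight.
That vertex is x3 = 2.05617, x4 = 0.429669.
Hence cost = 188.4·2.05617 + 122.19·0.429669 = $439.8837.

$439.88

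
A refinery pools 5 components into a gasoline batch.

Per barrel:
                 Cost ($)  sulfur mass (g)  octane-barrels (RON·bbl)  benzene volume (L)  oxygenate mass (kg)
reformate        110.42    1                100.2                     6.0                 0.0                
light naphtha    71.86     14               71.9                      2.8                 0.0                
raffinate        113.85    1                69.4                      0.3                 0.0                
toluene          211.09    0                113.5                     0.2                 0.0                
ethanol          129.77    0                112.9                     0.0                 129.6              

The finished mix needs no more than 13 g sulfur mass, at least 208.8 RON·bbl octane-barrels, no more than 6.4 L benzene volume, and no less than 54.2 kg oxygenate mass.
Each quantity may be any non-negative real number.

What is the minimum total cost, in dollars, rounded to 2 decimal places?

$227.38

Let x1 = barrels of reformate, x2 = barrels of light naphtha, x3 = barrels of raffinate, x4 = barrels of toluene, x5 = barrels of ethanol.
Minimize 110.42x1 + 71.86x2 + 113.85x3 + 211.09x4 + 129.77x5 subject to:
  1x1 + 14x2 + 1x3 ≤ 13   (sulfur mass)
  100.2x1 + 71.9x2 + 69.4x3 + 113.5x4 + 112.9x5 ≥ 208.8   (octane-barrels)
  6x1 + 2.8x2 + 0.3x3 + 0.2x4 ≤ 6.4   (benzene volume)
  129.6x5 ≥ 54.2   (oxygenate mass)
  x1, x2, x3, x4, x5 ≥ 0.
The optimal basis is {reformate, light naphtha, ethanol}; raffinate, toluene drop out. The sulfur mass, octane-barrels, benzene volume requirements are met with equality.
So reformate = 0.6552 barrels, light naphtha = 0.8818 barrels, ethanol = 0.7064 barrels.
Hence cost = 110.42·0.6552 + 71.86·0.8818 + 129.77·0.7064 = $227.3829.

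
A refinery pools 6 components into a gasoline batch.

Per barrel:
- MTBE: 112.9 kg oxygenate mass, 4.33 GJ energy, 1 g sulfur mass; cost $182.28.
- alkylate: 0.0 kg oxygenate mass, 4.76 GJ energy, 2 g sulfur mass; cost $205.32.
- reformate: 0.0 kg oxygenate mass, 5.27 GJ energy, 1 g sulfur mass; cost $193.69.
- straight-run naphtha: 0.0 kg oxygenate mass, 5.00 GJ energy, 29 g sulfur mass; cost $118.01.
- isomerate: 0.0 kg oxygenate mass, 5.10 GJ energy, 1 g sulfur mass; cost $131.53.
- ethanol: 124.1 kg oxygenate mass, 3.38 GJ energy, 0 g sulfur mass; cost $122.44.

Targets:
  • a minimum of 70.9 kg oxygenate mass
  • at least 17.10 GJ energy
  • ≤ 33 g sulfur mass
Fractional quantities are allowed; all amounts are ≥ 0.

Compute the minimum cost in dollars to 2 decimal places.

$449.44

Let x1 = barrels of MTBE, x2 = barrels of alkylate, x3 = barrels of reformate, x4 = barrels of straight-run naphtha, x5 = barrels of isomerate, x6 = barrels of ethanol.
min 182.28x1 + 205.32x2 + 193.69x3 + 118.01x4 + 131.53x5 + 122.44x6 with:
  112.9x1 + 124.1x6 ≥ 70.9   (oxygenate mass)
  4.33x1 + 4.76x2 + 5.27x3 + 5x4 + 5.1x5 + 3.38x6 ≥ 17.1   (energy)
  1x1 + 2x2 + 1x3 + 29x4 + 1x5 ≤ 33   (sulfur mass)
  x1, x2, x3, x4, x5, x6 ≥ 0.
The cheapest feasible vertex uses only straight-run naphtha, isomerate, ethanol; MTBE, alkylate, reformate are not used. Binding constraints: oxygenate mass, energy, sulfur mass.
That vertex is x4 = 1.0716, x5 = 1.92372, x6 = 0.571313.
Cost = 118.01·1.0716 + 131.53·1.92372 + 122.44·0.571313 = 449.4380.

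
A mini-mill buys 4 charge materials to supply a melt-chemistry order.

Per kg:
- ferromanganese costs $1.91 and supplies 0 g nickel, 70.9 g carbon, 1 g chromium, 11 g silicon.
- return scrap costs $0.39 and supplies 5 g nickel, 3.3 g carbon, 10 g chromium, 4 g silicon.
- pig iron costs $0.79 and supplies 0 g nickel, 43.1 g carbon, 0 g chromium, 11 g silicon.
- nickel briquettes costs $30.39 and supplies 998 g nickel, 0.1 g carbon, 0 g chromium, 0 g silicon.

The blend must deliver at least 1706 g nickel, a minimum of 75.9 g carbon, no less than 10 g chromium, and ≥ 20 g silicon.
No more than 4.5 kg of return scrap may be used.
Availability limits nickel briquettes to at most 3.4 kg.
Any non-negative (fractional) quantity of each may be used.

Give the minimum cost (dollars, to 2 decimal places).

This is a linear program. Let x1 = kg of ferromanganese, x2 = kg of return scrap, x3 = kg of pig iron, x4 = kg of nickel briquettes.
Minimize 1.91x1 + 0.39x2 + 0.79x3 + 30.39x4 with:
  5x2 + 998x4 ≥ 1706   (nickel)
  70.9x1 + 3.3x2 + 43.1x3 + 0.1x4 ≥ 75.9   (carbon)
  1x1 + 10x2 ≥ 10   (chromium)
  11x1 + 4x2 + 11x3 ≥ 20   (silicon)
  x2 ≤ 4.5
  x4 ≤ 3.4
  x1, x2, x3, x4 ≥ 0.
The minimum-cost mix takes nothing from ferromanganese — only return scrap, pig iron, nickel briquettes. There the nickel, carbon, chromium constraints are tight.
That vertex is x2 = 1, x3 = 1.6805, x4 = 1.7044.
Cost = 0.39·1 + 0.79·1.6805 + 30.39·1.7044 = 53.5143.

$53.51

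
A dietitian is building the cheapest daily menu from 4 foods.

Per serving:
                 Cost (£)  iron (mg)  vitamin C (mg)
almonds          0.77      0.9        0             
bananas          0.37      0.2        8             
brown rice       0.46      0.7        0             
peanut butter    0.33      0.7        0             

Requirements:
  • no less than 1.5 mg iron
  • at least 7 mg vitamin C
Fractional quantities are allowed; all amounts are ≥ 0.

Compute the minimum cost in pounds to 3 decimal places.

£0.948

Treat it as an LP. Let x1 = servings of almonds, x2 = servings of bananas, x3 = servings of brown rice, x4 = servings of peanut butter.
Minimize 0.77x1 + 0.37x2 + 0.46x3 + 0.33x4 with:
  0.9x1 + 0.2x2 + 0.7x3 + 0.7x4 ≥ 1.5   (iron)
  8x2 ≥ 7   (vitamin C)
  x1, x2, x3, x4 ≥ 0.
The optimal basis is {bananas, peanut butter}; almonds, brown rice drop out. Binding constraints: iron and vitamin C.
Optimal quantities: bananas = 0.875 servings, peanut butter = 1.893 servings.
Objective = 0.37·0.875 + 0.33·1.893 = 0.94844.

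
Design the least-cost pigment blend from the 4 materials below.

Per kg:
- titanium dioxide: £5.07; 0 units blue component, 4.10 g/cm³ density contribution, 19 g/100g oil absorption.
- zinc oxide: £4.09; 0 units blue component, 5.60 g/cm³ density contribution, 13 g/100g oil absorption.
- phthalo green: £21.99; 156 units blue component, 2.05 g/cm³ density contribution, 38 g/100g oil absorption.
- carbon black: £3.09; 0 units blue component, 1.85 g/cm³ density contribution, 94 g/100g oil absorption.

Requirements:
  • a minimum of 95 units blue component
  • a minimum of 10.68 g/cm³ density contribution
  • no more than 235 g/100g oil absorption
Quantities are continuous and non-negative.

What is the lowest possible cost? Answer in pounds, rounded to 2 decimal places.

£20.28

This is a linear program. Let x1 = kg of titanium dioxide, x2 = kg of zinc oxide, x3 = kg of phthalo green, x4 = kg of carbon black.
min 5.07x1 + 4.09x2 + 21.99x3 + 3.09x4 subject to:
  156x3 ≥ 95   (blue component)
  4.1x1 + 5.6x2 + 2.05x3 + 1.85x4 ≥ 10.68   (density contribution)
  19x1 + 13x2 + 38x3 + 94x4 ≤ 235   (oil absorption)
  x1, x2, x3, x4 ≥ 0.
The cheapest feasible vertex uses only zinc oxide, phthalo green; titanium dioxide, carbon black are not used. Binding constraints: blue component and density contribution.
Solving gives x2 = 1.684, x3 = 0.609.
Objective = 4.09·1.684 + 21.99·0.609 = 20.2795.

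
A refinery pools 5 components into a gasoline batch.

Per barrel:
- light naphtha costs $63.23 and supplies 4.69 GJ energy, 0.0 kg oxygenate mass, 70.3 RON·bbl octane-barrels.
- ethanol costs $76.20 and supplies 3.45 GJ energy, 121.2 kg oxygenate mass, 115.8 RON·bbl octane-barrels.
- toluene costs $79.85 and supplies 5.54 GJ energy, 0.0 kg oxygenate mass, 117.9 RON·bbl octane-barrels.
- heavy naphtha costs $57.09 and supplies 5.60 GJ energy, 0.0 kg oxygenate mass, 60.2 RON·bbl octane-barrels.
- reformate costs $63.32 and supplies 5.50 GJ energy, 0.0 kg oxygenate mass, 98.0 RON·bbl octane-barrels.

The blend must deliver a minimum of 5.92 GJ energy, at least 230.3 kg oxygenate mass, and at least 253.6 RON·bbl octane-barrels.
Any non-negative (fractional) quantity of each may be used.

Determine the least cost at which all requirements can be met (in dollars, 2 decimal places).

$166.48

Treat it as an LP. Let x1 = barrels of light naphtha, x2 = barrels of ethanol, x3 = barrels of toluene, x4 = barrels of heavy naphtha, x5 = barrels of reformate.
min 63.23x1 + 76.2x2 + 79.85x3 + 57.09x4 + 63.32x5 s.t.:
  4.69x1 + 3.45x2 + 5.54x3 + 5.6x4 + 5.5x5 ≥ 5.92   (energy)
  121.2x2 ≥ 230.3   (oxygenate mass)
  70.3x1 + 115.8x2 + 117.9x3 + 60.2x4 + 98x5 ≥ 253.6   (octane-barrels)
  x1, x2, x3, x4, x5 ≥ 0.
The optimal basis is {ethanol, reformate}; light naphtha, toluene, heavy naphtha drop out. The oxygenate mass and octane-barrels requirements are met with equality.
That vertex is x2 = 1.9002, x5 = 0.34246.
Cost = 76.2·1.9002 + 63.32·0.34246 = 166.4798.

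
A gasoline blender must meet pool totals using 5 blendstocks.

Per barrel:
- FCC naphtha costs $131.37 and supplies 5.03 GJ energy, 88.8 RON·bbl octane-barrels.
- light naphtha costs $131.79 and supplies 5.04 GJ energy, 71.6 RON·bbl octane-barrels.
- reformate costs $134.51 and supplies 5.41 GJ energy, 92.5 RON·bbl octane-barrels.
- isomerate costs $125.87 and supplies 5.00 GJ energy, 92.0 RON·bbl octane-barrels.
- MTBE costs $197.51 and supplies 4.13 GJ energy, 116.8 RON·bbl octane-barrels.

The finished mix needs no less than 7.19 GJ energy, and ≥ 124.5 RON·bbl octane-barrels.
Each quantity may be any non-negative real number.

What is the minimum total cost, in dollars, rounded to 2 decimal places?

Let x1 = barrels of FCC naphtha, x2 = barrels of light naphtha, x3 = barrels of reformate, x4 = barrels of isomerate, x5 = barrels of MTBE.
min 131.37x1 + 131.79x2 + 134.51x3 + 125.87x4 + 197.51x5 s.t.:
  5.03x1 + 5.04x2 + 5.41x3 + 5x4 + 4.13x5 ≥ 7.19   (energy)
  88.8x1 + 71.6x2 + 92.5x3 + 92x4 + 116.8x5 ≥ 124.5   (octane-barrels)
  x1, x2, x3, x4, x5 ≥ 0.
The cheapest feasible vertex uses only reformate, isomerate; FCC naphtha, light naphtha, MTBE are not used. Binding constraints: energy and octane-barrels.
That vertex is x3 = 1.10676, x4 = 0.240488.
Hence cost = 134.51·1.10676 + 125.87·0.240488 = $179.1405.

$179.14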